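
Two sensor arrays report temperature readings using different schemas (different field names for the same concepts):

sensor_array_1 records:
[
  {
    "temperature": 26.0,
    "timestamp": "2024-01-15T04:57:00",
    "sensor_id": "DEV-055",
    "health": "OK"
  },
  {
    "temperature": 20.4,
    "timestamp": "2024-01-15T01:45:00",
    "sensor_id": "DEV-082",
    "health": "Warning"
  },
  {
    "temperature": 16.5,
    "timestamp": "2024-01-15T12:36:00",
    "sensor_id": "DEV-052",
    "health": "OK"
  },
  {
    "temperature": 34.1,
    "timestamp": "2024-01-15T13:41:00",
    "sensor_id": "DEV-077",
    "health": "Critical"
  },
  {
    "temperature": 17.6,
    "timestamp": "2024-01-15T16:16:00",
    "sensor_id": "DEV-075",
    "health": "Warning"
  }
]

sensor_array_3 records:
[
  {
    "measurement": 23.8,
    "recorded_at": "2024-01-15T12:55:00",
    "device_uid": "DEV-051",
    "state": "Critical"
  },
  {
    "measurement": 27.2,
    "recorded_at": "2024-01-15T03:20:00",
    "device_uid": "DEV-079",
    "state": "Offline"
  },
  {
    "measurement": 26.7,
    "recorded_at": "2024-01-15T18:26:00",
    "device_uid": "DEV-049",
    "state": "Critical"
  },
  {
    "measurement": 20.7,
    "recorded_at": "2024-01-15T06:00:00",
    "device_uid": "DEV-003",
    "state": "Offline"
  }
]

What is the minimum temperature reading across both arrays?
16.5

Schema mapping: "temperature" (sensor_array_1) = "measurement" (sensor_array_3) = temperature reading

Minimum in sensor_array_1: 16.5
Minimum in sensor_array_3: 20.7

Overall minimum: min(16.5, 20.7) = 16.5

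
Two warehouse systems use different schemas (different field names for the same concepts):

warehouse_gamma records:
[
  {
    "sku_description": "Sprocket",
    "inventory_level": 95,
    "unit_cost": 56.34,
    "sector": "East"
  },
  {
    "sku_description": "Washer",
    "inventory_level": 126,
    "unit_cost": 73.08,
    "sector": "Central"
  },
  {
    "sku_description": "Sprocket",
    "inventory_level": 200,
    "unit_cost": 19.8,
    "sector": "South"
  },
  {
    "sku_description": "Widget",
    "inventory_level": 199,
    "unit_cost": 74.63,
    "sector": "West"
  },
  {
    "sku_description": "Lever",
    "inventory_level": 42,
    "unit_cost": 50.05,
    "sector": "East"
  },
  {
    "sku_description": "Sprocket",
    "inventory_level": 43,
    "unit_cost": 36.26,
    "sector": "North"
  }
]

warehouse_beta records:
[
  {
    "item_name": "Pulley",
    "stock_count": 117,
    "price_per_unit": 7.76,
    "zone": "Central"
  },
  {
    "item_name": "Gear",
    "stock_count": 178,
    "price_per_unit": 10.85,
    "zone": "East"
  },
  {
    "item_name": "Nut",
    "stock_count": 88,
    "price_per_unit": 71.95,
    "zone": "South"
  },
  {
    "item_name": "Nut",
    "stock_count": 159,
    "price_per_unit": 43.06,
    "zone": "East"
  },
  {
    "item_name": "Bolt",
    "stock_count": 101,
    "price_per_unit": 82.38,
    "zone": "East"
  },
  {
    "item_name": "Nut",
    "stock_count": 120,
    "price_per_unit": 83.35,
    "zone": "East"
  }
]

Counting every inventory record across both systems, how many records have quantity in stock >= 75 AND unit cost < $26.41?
3

Schema mappings:
- "inventory_level" (warehouse_gamma) = "stock_count" (warehouse_beta) = quantity
- "unit_cost" (warehouse_gamma) = "price_per_unit" (warehouse_beta) = unit cost

Records meeting both conditions in warehouse_gamma: 1
Records meeting both conditions in warehouse_beta: 2

Total: 1 + 2 = 3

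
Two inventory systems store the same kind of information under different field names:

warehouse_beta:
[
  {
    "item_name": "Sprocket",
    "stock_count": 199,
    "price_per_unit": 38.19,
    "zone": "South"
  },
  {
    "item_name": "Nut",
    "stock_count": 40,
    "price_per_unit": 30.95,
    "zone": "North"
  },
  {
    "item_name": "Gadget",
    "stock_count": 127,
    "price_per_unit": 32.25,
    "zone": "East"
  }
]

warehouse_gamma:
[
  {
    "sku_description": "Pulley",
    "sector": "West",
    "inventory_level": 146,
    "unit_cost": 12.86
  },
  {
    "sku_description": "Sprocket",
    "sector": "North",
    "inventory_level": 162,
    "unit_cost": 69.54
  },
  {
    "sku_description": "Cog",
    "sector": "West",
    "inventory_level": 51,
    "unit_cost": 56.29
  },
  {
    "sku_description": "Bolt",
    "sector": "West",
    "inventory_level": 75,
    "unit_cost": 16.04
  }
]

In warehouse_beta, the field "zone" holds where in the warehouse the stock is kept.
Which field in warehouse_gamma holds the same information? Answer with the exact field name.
sector

In warehouse_beta, "zone" holds where in the warehouse the stock is kept.
The fields in warehouse_gamma are: "sku_description", "sector", "inventory_level", "unit_cost".
"sector" is the match: the name refers to the same concept and its values are area labels (e.g. 'North', 'West').
The other fields ("sku_description", "inventory_level", "unit_cost") hold different kinds of data.

So "zone" in warehouse_beta corresponds to "sector" in warehouse_gamma.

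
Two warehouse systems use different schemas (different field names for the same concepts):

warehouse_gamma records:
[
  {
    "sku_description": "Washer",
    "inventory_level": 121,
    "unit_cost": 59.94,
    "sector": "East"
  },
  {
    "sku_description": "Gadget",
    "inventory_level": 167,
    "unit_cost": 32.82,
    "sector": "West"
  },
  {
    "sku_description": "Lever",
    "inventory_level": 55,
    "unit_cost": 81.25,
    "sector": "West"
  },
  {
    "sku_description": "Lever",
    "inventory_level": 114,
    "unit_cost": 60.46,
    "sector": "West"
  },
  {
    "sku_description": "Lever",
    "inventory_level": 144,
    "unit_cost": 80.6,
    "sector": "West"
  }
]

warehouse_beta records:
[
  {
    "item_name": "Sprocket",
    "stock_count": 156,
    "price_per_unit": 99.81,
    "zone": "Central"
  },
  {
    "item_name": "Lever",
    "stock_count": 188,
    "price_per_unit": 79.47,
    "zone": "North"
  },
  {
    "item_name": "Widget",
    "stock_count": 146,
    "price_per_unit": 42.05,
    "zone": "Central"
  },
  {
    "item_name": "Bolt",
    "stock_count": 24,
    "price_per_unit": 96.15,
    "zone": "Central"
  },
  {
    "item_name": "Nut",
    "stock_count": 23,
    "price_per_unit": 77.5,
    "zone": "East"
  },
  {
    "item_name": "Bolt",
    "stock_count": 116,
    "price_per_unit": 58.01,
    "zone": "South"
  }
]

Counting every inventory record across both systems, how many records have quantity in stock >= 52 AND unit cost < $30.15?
0

Schema mappings:
- "inventory_level" (warehouse_gamma) = "stock_count" (warehouse_beta) = quantity
- "unit_cost" (warehouse_gamma) = "price_per_unit" (warehouse_beta) = unit cost

Records meeting both conditions in warehouse_gamma: 0
Records meeting both conditions in warehouse_beta: 0

Total: 0 + 0 = 0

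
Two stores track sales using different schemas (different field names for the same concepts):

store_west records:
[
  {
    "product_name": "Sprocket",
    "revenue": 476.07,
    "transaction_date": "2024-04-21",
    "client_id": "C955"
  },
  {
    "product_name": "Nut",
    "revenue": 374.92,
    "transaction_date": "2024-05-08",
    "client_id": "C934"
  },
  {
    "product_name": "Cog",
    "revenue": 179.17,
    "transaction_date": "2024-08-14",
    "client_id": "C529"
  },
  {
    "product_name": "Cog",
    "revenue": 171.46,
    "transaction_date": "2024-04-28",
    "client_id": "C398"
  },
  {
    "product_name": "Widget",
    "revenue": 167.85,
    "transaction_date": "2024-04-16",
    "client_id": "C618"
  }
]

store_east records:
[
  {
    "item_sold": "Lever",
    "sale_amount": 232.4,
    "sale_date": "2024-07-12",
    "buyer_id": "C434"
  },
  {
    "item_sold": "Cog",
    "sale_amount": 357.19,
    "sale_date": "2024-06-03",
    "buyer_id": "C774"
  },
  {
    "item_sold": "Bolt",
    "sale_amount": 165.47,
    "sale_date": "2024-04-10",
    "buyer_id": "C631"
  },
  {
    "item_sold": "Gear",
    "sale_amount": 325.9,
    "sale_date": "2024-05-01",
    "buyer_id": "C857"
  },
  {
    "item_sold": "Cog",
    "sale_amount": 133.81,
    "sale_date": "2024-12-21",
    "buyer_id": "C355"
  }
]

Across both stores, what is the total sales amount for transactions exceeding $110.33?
2584.24

Schema mapping: "revenue" (store_west) = "sale_amount" (store_east) = sale amount

Sum of sales > $110.33 in store_west: 1369.47
Sum of sales > $110.33 in store_east: 1214.77

Total: 1369.47 + 1214.77 = 2584.24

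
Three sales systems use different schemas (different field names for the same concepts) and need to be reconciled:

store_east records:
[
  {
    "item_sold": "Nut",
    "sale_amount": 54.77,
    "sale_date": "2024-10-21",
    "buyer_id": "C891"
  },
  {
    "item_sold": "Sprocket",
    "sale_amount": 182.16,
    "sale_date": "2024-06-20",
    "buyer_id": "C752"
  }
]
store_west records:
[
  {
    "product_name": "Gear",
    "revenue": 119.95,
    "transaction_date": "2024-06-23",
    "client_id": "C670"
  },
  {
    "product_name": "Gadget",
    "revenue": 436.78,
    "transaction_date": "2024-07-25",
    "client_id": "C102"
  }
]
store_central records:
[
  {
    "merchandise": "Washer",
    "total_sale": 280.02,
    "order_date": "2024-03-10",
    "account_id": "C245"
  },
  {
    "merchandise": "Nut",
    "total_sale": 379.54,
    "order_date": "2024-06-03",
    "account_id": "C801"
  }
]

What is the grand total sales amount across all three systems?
1453.22

Schema reconciliation - all amount fields map to sale amount:

store_east (sale_amount): 236.93
store_west (revenue): 556.73
store_central (total_sale): 659.56

Grand total: 1453.22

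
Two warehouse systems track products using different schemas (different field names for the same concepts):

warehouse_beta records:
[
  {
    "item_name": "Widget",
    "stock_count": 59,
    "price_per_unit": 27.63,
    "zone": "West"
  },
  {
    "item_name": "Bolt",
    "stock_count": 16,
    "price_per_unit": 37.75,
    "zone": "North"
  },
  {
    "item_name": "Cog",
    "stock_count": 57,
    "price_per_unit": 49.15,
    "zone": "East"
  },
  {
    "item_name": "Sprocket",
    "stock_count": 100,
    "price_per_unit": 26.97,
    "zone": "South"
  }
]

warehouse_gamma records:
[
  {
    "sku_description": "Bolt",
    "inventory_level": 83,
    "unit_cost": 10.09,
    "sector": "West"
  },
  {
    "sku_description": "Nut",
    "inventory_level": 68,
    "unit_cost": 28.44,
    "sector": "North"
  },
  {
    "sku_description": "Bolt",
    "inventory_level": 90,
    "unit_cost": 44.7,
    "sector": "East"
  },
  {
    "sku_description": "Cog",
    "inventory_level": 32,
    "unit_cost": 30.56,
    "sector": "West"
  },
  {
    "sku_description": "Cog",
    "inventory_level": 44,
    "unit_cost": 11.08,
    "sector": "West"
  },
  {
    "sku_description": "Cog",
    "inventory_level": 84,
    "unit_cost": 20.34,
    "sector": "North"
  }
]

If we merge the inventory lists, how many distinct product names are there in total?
5

Schema mapping: "item_name" (warehouse_beta) = "sku_description" (warehouse_gamma) = product name

Products in warehouse_beta: ['Bolt', 'Cog', 'Sprocket', 'Widget']
Products in warehouse_gamma: ['Bolt', 'Cog', 'Nut']

Union (unique products): ['Bolt', 'Cog', 'Nut', 'Sprocket', 'Widget']
Count: 5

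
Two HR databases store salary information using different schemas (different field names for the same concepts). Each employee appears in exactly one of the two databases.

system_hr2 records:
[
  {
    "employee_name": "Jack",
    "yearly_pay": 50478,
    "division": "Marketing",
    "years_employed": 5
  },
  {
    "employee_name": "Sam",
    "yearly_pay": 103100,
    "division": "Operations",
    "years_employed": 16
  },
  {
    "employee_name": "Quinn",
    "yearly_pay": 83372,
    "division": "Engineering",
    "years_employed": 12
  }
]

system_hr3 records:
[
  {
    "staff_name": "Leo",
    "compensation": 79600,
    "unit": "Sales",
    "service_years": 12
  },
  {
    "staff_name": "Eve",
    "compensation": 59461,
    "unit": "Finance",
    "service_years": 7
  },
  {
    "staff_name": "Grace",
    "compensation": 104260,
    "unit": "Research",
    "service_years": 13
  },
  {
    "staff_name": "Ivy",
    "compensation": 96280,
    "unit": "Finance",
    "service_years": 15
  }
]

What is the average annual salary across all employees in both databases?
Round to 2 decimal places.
82364.43

Schema mapping: "yearly_pay" (system_hr2) = "compensation" (system_hr3) = annual salary

All salaries: [50478, 103100, 83372, 79600, 59461, 104260, 96280]
Sum: 576551
Count: 7
Average: 576551 / 7 = 82364.43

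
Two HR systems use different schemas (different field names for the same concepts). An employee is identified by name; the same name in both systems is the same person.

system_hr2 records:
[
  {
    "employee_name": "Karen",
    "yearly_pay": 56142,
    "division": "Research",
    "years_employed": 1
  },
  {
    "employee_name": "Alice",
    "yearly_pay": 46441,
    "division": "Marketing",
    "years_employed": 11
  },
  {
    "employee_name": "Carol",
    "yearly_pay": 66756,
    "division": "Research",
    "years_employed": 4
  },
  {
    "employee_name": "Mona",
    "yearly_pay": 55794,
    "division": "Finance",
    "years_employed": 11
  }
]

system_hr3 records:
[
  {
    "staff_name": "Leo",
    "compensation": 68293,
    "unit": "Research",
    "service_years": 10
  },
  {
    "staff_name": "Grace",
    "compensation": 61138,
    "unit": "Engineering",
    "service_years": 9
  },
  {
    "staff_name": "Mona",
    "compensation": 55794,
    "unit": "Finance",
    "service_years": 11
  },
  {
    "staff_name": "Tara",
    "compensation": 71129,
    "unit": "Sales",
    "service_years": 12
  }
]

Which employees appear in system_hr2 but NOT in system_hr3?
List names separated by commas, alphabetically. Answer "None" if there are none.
Alice, Carol, Karen

Schema mapping: "employee_name" (system_hr2) = "staff_name" (system_hr3) = employee name

Names in system_hr2: ['Alice', 'Carol', 'Karen', 'Mona']
Names in system_hr3: ['Grace', 'Leo', 'Mona', 'Tara']

In system_hr2 but not system_hr3: ['Alice', 'Carol', 'Karen']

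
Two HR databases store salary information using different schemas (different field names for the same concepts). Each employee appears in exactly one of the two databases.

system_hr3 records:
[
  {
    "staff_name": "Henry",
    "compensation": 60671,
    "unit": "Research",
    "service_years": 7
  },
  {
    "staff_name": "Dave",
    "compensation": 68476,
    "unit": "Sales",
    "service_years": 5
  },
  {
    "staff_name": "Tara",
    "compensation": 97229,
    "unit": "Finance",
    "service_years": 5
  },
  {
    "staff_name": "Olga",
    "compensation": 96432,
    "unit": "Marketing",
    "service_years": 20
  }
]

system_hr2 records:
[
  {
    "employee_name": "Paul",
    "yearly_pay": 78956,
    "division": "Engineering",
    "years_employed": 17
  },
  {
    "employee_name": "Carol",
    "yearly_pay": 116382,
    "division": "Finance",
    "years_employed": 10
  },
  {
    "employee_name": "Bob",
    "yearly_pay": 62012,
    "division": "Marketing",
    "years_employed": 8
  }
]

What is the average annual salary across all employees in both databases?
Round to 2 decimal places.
82879.71

Schema mapping: "compensation" (system_hr3) = "yearly_pay" (system_hr2) = annual salary

All salaries: [60671, 68476, 97229, 96432, 78956, 116382, 62012]
Sum: 580158
Count: 7
Average: 580158 / 7 = 82879.71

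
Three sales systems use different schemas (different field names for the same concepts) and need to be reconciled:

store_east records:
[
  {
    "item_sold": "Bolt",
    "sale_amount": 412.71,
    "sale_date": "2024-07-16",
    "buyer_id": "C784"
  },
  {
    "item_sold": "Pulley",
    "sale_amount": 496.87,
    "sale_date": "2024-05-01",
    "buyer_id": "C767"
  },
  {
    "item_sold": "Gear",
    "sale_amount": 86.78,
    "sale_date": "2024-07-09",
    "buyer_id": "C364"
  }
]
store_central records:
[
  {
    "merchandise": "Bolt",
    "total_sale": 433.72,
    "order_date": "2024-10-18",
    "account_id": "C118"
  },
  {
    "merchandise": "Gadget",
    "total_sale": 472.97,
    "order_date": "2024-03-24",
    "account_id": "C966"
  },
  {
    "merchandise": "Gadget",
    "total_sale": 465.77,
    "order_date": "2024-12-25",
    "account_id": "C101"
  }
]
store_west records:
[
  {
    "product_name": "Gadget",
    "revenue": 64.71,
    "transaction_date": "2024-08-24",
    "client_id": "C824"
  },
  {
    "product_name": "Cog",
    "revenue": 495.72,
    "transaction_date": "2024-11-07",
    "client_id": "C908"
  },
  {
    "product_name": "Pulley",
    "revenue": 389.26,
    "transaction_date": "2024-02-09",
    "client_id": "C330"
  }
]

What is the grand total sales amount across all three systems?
3318.51

Schema reconciliation - all amount fields map to sale amount:

store_east (sale_amount): 996.36
store_central (total_sale): 1372.46
store_west (revenue): 949.69

Grand total: 3318.51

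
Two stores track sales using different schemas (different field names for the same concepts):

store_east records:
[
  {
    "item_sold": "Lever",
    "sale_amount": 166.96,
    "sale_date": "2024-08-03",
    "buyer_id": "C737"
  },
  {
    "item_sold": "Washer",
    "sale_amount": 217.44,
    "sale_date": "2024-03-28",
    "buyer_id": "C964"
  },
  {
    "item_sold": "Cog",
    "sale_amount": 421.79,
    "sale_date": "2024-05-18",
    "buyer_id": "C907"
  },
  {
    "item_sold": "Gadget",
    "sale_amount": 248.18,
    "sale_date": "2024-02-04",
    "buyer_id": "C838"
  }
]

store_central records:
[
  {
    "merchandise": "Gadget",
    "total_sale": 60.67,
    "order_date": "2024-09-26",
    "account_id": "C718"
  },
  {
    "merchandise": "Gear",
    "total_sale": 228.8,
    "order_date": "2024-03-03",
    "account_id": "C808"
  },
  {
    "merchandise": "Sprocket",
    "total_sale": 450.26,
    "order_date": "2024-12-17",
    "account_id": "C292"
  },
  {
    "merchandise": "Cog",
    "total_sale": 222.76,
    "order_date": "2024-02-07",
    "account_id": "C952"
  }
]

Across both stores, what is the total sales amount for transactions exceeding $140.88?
1956.19

Schema mapping: "sale_amount" (store_east) = "total_sale" (store_central) = sale amount

Sum of sales > $140.88 in store_east: 1054.37
Sum of sales > $140.88 in store_central: 901.82

Total: 1054.37 + 901.82 = 1956.19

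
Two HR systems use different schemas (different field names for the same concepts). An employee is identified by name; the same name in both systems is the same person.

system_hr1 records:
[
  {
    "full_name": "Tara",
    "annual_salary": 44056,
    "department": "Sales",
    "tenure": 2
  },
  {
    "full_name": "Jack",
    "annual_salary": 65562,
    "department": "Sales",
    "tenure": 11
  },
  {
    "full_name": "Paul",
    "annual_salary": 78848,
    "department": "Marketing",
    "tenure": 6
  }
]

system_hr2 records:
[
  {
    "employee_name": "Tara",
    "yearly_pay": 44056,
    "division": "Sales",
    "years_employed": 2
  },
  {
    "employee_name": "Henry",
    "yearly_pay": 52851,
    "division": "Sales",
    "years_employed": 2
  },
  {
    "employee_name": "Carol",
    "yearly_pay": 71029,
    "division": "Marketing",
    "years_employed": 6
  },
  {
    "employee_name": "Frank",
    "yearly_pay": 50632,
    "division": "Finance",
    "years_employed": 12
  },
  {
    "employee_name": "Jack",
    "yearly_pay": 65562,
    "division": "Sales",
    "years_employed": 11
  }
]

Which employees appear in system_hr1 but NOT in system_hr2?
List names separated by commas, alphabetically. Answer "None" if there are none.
Paul

Schema mapping: "full_name" (system_hr1) = "employee_name" (system_hr2) = employee name

Names in system_hr1: ['Jack', 'Paul', 'Tara']
Names in system_hr2: ['Carol', 'Frank', 'Henry', 'Jack', 'Tara']

In system_hr1 but not system_hr2: ['Paul']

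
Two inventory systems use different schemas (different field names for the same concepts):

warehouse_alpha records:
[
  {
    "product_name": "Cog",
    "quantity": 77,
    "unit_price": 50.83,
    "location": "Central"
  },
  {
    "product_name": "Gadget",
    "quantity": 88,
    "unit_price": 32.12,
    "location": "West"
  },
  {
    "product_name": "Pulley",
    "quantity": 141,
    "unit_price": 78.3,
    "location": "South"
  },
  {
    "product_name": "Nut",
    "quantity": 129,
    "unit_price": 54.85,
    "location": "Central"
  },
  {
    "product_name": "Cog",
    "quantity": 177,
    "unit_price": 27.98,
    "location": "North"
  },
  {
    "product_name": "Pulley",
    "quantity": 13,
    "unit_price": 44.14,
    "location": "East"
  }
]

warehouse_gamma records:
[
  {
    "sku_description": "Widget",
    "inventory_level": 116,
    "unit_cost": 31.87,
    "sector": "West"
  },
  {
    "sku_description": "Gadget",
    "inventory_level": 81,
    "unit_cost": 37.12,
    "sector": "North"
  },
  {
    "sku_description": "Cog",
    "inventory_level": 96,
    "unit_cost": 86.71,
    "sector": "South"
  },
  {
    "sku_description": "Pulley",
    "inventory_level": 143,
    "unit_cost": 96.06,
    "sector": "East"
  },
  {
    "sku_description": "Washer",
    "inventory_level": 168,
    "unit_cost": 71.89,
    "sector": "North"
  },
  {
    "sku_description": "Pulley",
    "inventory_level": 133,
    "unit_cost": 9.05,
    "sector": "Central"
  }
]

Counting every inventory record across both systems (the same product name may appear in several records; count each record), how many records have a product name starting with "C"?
3

Schema mapping: "product_name" (warehouse_alpha) = "sku_description" (warehouse_gamma) = product name

Records with product name starting with "C" in warehouse_alpha: 2
Records with product name starting with "C" in warehouse_gamma: 1

Total: 2 + 1 = 3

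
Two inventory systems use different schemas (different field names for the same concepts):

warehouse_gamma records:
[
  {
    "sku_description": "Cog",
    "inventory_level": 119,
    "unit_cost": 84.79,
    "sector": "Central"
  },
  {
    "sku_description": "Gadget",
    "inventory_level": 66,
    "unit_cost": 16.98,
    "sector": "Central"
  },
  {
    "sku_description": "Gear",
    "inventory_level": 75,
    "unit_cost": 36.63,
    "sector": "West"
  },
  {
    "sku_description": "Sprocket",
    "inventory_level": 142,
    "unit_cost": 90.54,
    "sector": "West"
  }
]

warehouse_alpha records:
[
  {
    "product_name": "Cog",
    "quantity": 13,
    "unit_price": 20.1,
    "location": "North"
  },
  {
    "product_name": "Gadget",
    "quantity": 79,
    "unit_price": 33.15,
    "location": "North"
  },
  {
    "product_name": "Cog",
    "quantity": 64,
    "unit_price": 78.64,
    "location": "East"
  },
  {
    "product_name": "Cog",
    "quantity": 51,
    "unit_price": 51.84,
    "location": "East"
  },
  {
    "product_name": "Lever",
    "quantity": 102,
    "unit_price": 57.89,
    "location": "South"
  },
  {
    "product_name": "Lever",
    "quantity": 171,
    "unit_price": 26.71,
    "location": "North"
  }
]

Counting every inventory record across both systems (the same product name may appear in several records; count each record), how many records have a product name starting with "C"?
4

Schema mapping: "sku_description" (warehouse_gamma) = "product_name" (warehouse_alpha) = product name

Records with product name starting with "C" in warehouse_gamma: 1
Records with product name starting with "C" in warehouse_alpha: 3

Total: 1 + 3 = 4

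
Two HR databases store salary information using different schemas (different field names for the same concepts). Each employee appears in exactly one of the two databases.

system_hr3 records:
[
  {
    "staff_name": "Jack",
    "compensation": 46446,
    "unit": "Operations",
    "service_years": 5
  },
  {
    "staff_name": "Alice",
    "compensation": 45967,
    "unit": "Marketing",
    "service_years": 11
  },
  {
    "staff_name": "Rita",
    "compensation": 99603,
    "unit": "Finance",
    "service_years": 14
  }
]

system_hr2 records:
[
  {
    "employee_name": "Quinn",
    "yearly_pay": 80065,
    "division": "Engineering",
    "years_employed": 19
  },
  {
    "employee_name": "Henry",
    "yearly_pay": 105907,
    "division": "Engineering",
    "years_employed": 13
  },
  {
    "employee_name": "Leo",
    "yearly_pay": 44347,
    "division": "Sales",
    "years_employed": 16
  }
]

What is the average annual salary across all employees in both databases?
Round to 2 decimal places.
70389.17

Schema mapping: "compensation" (system_hr3) = "yearly_pay" (system_hr2) = annual salary

All salaries: [46446, 45967, 99603, 80065, 105907, 44347]
Sum: 422335
Count: 6
Average: 422335 / 6 = 70389.17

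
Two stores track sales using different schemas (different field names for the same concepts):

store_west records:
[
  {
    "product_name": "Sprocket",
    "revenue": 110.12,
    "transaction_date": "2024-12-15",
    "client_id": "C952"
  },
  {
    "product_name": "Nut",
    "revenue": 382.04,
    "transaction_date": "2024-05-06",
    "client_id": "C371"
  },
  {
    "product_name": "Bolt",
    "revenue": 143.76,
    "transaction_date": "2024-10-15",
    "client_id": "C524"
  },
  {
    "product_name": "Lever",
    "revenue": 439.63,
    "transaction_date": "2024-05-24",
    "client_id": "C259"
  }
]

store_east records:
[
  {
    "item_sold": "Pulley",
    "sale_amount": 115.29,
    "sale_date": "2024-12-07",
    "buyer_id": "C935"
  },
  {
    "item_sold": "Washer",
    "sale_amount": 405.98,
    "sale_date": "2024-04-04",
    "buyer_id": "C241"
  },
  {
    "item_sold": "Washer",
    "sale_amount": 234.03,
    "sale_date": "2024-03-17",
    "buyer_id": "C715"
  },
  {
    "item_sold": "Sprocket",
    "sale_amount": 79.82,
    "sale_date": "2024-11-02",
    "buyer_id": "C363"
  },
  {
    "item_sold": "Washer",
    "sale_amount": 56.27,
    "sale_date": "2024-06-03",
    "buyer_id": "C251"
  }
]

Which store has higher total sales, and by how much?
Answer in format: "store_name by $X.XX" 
store_west by $184.16

Schema mapping: "revenue" (store_west) = "sale_amount" (store_east) = sale amount

Total for store_west: 1075.55
Total for store_east: 891.39

Difference: |1075.55 - 891.39| = 184.16
store_west has higher sales by $184.16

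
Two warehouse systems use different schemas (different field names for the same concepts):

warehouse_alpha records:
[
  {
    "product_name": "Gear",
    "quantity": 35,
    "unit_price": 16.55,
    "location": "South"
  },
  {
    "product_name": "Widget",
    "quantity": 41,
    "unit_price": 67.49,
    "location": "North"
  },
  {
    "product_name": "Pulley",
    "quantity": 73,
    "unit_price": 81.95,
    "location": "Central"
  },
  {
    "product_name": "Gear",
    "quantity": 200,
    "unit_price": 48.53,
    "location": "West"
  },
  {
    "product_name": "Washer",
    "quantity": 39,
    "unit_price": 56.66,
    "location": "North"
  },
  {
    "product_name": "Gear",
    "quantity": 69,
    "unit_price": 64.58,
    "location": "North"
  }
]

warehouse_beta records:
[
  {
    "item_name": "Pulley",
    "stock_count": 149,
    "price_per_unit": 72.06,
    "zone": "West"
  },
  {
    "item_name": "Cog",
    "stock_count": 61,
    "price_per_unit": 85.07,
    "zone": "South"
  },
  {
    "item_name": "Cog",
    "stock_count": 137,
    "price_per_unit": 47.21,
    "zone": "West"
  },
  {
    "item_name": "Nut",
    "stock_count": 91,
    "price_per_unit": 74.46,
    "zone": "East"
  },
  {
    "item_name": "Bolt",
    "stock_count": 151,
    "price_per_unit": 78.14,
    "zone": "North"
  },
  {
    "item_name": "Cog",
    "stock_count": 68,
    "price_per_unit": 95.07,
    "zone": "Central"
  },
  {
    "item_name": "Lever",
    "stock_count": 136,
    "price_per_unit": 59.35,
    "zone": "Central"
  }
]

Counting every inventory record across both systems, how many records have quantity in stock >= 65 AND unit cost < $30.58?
0

Schema mappings:
- "quantity" (warehouse_alpha) = "stock_count" (warehouse_beta) = quantity
- "unit_price" (warehouse_alpha) = "price_per_unit" (warehouse_beta) = unit cost

Records meeting both conditions in warehouse_alpha: 0
Records meeting both conditions in warehouse_beta: 0

Total: 0 + 0 = 0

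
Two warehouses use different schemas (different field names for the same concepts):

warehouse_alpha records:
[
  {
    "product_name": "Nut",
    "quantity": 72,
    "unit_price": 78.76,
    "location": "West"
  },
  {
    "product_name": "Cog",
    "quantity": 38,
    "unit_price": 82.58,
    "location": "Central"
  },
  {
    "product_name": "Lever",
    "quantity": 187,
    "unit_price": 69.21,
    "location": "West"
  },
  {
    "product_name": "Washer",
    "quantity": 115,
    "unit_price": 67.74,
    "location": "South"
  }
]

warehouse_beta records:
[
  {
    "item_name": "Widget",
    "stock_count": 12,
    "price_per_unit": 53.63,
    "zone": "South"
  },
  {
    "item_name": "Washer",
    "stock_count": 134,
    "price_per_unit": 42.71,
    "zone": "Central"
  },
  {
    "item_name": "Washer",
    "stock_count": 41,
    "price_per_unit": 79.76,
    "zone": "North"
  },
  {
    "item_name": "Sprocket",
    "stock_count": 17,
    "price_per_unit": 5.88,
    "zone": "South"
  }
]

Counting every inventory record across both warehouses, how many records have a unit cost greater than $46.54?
6

Schema mapping: "unit_price" (warehouse_alpha) = "price_per_unit" (warehouse_beta) = unit cost

Records > $46.54 in warehouse_alpha: 4
Records > $46.54 in warehouse_beta: 2

Total count: 4 + 2 = 6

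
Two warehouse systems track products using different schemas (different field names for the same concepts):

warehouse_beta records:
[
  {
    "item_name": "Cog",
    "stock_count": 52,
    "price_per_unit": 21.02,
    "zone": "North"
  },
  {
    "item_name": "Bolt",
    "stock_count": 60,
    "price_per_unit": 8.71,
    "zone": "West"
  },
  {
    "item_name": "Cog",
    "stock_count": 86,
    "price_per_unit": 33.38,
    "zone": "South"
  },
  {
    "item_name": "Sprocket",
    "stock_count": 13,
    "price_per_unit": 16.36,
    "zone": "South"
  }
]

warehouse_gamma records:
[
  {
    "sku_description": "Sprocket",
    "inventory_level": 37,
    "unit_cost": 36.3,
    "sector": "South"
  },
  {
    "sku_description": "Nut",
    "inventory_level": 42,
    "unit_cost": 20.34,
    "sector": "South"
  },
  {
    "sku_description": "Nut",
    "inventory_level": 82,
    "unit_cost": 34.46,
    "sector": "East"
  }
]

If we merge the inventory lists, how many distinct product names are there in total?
4

Schema mapping: "item_name" (warehouse_beta) = "sku_description" (warehouse_gamma) = product name

Products in warehouse_beta: ['Bolt', 'Cog', 'Sprocket']
Products in warehouse_gamma: ['Nut', 'Sprocket']

Union (unique products): ['Bolt', 'Cog', 'Nut', 'Sprocket']
Count: 4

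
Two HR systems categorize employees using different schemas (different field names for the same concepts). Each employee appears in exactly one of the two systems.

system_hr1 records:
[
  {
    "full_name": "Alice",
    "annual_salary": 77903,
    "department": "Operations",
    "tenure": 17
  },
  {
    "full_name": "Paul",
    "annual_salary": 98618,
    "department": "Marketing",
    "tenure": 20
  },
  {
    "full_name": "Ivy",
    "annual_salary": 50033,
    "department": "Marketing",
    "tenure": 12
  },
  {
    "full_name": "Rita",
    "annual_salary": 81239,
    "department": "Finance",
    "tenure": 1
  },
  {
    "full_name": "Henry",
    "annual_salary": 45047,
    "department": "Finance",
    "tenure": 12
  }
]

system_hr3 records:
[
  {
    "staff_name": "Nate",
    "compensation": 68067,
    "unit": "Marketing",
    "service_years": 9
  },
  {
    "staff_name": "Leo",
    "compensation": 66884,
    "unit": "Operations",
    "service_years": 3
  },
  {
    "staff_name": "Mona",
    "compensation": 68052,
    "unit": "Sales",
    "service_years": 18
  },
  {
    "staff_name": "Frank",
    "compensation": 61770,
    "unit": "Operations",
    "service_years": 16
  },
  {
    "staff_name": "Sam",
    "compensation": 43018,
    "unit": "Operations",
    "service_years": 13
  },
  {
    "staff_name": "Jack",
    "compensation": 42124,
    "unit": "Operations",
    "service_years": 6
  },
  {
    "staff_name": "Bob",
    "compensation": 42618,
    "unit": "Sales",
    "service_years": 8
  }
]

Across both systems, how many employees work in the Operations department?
5

Schema mapping: "department" (system_hr1) = "unit" (system_hr3) = department

Operations employees in system_hr1: 1
Operations employees in system_hr3: 4

Total in Operations: 1 + 4 = 5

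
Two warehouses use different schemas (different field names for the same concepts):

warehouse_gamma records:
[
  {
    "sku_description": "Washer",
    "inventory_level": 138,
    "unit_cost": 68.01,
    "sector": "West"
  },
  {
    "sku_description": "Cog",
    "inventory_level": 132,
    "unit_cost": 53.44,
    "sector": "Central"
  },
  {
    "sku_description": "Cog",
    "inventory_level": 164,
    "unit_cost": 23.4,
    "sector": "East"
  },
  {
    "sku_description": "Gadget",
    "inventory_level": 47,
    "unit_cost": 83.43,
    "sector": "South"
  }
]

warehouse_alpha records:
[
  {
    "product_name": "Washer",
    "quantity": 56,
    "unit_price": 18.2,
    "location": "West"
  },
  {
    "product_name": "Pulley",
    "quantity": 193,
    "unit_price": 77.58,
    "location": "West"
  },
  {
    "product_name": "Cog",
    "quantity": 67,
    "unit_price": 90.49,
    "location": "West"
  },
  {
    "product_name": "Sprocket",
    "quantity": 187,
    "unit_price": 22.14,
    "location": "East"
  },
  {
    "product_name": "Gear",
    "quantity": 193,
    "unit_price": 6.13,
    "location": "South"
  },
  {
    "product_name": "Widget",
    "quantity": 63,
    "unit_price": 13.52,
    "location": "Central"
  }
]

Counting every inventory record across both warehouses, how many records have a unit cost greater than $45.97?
5

Schema mapping: "unit_cost" (warehouse_gamma) = "unit_price" (warehouse_alpha) = unit cost

Records > $45.97 in warehouse_gamma: 3
Records > $45.97 in warehouse_alpha: 2

Total count: 3 + 2 = 5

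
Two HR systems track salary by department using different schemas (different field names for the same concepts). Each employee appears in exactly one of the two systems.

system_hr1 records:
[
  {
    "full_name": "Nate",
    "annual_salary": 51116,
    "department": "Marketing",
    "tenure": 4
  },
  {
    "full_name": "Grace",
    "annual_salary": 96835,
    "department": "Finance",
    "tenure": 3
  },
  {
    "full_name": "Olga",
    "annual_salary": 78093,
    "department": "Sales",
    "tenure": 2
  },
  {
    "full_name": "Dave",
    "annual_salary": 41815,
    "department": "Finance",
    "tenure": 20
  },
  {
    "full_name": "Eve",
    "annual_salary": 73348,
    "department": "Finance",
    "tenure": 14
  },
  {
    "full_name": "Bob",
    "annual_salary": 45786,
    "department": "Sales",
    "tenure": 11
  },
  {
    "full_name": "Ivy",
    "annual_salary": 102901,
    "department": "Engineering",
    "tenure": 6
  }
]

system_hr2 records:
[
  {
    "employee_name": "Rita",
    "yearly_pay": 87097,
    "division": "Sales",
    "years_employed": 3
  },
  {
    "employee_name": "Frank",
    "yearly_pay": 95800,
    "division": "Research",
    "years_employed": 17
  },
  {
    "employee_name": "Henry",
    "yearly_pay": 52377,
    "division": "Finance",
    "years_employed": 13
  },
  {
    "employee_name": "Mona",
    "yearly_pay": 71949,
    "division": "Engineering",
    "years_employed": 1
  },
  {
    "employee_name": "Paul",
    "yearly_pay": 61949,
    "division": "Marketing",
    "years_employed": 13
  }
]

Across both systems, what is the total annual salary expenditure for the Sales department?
210976

Schema mappings:
- "department" (system_hr1) = "division" (system_hr2) = department
- "annual_salary" (system_hr1) = "yearly_pay" (system_hr2) = salary

Sales salaries from system_hr1: 123879
Sales salaries from system_hr2: 87097

Total: 123879 + 87097 = 210976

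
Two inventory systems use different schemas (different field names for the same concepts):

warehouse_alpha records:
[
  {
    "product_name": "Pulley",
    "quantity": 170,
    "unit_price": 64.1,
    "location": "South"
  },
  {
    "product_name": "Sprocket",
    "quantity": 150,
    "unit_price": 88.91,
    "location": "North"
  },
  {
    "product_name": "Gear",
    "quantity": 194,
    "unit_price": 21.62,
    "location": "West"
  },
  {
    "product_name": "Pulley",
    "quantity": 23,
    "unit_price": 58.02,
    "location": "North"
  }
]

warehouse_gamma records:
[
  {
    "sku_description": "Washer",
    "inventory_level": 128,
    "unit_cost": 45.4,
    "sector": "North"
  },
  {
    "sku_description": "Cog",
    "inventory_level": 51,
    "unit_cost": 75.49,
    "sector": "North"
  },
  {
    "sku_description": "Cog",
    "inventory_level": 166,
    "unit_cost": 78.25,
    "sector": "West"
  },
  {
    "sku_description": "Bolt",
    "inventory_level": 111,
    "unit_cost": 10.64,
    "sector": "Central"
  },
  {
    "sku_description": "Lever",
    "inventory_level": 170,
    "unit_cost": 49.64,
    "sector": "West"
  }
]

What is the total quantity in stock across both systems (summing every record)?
1163

To reconcile these schemas, identify the field holding the quantity in stock in each system:
1. In warehouse_alpha it is "quantity"
2. In warehouse_gamma it is "inventory_level"

From warehouse_alpha: 170 + 150 + 194 + 23 = 537
From warehouse_gamma: 128 + 51 + 166 + 111 + 170 = 626

Total: 537 + 626 = 1163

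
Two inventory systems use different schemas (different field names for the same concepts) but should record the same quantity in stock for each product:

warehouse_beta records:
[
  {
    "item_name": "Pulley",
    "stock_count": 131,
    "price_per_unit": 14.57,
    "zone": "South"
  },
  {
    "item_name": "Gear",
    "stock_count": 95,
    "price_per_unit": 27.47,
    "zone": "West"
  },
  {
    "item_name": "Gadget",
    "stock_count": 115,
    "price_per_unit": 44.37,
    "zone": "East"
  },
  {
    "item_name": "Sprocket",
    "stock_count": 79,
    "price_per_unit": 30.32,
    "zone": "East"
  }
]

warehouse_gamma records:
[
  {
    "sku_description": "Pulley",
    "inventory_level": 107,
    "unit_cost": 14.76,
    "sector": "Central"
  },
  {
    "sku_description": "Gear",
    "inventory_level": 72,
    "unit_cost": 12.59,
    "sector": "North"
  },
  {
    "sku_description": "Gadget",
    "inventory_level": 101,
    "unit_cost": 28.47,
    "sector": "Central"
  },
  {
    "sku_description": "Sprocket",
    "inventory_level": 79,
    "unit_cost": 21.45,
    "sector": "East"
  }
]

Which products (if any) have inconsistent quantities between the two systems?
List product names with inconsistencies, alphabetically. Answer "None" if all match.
Gadget, Gear, Pulley

Schema mappings:
- "item_name" (warehouse_beta) = "sku_description" (warehouse_gamma) = product name
- "stock_count" (warehouse_beta) = "inventory_level" (warehouse_gamma) = quantity

Comparison:
  Pulley: 131 vs 107 - MISMATCH
  Gear: 95 vs 72 - MISMATCH
  Gadget: 115 vs 101 - MISMATCH
  Sprocket: 79 vs 79 - MATCH

Products with inconsistencies: Gadget, Gear, Pulley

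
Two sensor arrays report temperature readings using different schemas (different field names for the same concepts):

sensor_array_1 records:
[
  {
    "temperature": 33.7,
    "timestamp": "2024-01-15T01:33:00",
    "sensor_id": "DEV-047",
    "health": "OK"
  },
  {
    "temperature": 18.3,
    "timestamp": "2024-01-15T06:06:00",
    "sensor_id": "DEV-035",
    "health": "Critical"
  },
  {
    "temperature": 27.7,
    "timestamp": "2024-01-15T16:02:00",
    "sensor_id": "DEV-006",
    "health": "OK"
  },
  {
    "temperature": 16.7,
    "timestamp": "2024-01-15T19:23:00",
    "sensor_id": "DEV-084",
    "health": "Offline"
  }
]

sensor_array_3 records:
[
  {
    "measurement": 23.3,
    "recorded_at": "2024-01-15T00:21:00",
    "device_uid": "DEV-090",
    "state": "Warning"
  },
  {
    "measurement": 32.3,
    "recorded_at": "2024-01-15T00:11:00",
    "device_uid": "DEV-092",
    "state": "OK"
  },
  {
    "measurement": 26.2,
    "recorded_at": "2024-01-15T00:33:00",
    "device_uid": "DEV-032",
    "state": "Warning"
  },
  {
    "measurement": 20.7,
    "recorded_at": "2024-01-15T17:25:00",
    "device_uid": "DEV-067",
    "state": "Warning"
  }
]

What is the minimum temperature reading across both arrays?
16.7

Schema mapping: "temperature" (sensor_array_1) = "measurement" (sensor_array_3) = temperature reading

Minimum in sensor_array_1: 16.7
Minimum in sensor_array_3: 20.7

Overall minimum: min(16.7, 20.7) = 16.7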